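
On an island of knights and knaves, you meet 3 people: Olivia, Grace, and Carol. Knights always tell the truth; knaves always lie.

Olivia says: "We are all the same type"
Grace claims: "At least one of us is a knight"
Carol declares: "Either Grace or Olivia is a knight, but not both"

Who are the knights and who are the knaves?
Olivia is a knave.
Grace is a knight.
Carol is a knight.

Verification:
- Olivia (knave) says "We are all the same type" - this is FALSE (a lie) because Grace and Carol are knights and Olivia is a knave.
- Grace (knight) says "At least one of us is a knight" - this is TRUE because Grace and Carol are knights.
- Carol (knight) says "Either Grace or Olivia is a knight, but not both" - this is TRUE because Grace is a knight and Olivia is a knave.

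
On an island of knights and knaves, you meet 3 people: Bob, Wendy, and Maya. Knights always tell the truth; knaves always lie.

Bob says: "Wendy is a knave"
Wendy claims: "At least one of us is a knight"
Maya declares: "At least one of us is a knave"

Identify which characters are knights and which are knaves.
Bob is a knave.
Wendy is a knight.
Maya is a knight.

Verification:
- Bob (knave) says "Wendy is a knave" - this is FALSE (a lie) because Wendy is a knight.
- Wendy (knight) says "At least one of us is a knight" - this is TRUE because Wendy and Maya are knights.
- Maya (knight) says "At least one of us is a knave" - this is TRUE because Bob is a knave.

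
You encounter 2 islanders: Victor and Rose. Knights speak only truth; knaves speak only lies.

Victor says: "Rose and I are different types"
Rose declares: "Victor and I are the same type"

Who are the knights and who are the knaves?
Victor is a knight.
Rose is a knave.

Verification:
- Victor (knight) says "Rose and I are different types" - this is TRUE because Victor is a knight and Rose is a knave.
- Rose (knave) says "Victor and I are the same type" - this is FALSE (a lie) because Rose is a knave and Victor is a knight.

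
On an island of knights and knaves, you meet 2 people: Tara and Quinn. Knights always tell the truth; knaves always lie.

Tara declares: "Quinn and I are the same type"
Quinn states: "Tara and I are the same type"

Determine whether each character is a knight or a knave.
Tara is a knight.
Quinn is a knight.

Verification:
- Tara (knight) says "Quinn and I are the same type" - this is TRUE because Tara is a knight and Quinn is a knight.
- Quinn (knight) says "Tara and I are the same type" - this is TRUE because Quinn is a knight and Tara is a knight.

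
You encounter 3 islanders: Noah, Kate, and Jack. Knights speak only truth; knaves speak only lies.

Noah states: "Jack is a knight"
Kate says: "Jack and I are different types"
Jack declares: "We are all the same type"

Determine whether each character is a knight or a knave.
Noah is a knave.
Kate is a knight.
Jack is a knave.

Verification:
- Noah (knave) says "Jack is a knight" - this is FALSE (a lie) because Jack is a knave.
- Kate (knight) says "Jack and I are different types" - this is TRUE because Kate is a knight and Jack is a knave.
- Jack (knave) says "We are all the same type" - this is FALSE (a lie) because Kate is a knight and Noah and Jack are knaves.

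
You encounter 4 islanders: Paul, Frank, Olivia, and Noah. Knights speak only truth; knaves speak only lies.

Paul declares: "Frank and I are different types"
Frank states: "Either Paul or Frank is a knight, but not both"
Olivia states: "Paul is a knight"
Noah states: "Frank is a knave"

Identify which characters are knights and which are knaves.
Paul is a knave.
Frank is a knave.
Olivia is a knave.
Noah is a knight.

Verification:
- Paul (knave) says "Frank and I are different types" - this is FALSE (a lie) because Paul is a knave and Frank is a knave.
- Frank (knave) says "Either Paul or Frank is a knight, but not both" - this is FALSE (a lie) because Paul is a knave and Frank is a knave.
- Olivia (knave) says "Paul is a knight" - this is FALSE (a lie) because Paul is a knave.
- Noah (knight) says "Frank is a knave" - this is TRUE because Frank is a knave.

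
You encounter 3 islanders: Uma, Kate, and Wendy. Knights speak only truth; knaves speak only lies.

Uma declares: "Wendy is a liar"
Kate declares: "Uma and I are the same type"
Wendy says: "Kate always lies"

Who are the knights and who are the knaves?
Uma is a knight.
Kate is a knight.
Wendy is a knave.

Verification:
- Uma (knight) says "Wendy is a liar" - this is TRUE because Wendy is a knave.
- Kate (knight) says "Uma and I are the same type" - this is TRUE because Kate is a knight and Uma is a knight.
- Wendy (knave) says "Kate always lies" - this is FALSE (a lie) because Kate is a knight.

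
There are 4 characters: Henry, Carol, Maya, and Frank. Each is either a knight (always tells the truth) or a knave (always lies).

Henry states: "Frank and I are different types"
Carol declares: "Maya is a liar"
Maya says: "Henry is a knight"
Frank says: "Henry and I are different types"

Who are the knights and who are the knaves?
Henry is a knave.
Carol is a knight.
Maya is a knave.
Frank is a knave.

Verification:
- Henry (knave) says "Frank and I are different types" - this is FALSE (a lie) because Henry is a knave and Frank is a knave.
- Carol (knight) says "Maya is a liar" - this is TRUE because Maya is a knave.
- Maya (knave) says "Henry is a knight" - this is FALSE (a lie) because Henry is a knave.
- Frank (knave) says "Henry and I are different types" - this is FALSE (a lie) because Frank is a knave and Henry is a knave.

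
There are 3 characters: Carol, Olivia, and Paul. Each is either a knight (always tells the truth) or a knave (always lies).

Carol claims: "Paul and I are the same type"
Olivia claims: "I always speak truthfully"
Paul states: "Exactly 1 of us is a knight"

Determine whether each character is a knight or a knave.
Carol is a knave.
Olivia is a knave.
Paul is a knight.

Verification:
- Carol (knave) says "Paul and I are the same type" - this is FALSE (a lie) because Carol is a knave and Paul is a knight.
- Olivia (knave) says "I always speak truthfully" - this is FALSE (a lie) because Olivia is a knave.
- Paul (knight) says "Exactly 1 of us is a knight" - this is TRUE because there are 1 knights.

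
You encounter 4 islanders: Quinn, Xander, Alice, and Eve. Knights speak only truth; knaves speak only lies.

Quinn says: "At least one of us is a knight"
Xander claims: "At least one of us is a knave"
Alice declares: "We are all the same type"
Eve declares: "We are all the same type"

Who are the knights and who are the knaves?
Quinn is a knight.
Xander is a knight.
Alice is a knave.
Eve is a knave.

Verification:
- Quinn (knight) says "At least one of us is a knight" - this is TRUE because Quinn and Xander are knights.
- Xander (knight) says "At least one of us is a knave" - this is TRUE because Alice and Eve are knaves.
- Alice (knave) says "We are all the same type" - this is FALSE (a lie) because Quinn and Xander are knights and Alice and Eve are knaves.
- Eve (knave) says "We are all the same type" - this is FALSE (a lie) because Quinn and Xander are knights and Alice and Eve are knaves.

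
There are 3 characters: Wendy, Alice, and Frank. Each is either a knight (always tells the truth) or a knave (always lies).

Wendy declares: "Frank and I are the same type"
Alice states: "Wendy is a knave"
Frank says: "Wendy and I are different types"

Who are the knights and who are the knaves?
Wendy is a knave.
Alice is a knight.
Frank is a knight.

Verification:
- Wendy (knave) says "Frank and I are the same type" - this is FALSE (a lie) because Wendy is a knave and Frank is a knight.
- Alice (knight) says "Wendy is a knave" - this is TRUE because Wendy is a knave.
- Frank (knight) says "Wendy and I are different types" - this is TRUE because Frank is a knight and Wendy is a knave.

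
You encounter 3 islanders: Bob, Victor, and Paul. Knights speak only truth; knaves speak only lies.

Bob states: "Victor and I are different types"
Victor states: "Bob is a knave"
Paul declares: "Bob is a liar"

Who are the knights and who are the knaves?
Bob is a knight.
Victor is a knave.
Paul is a knave.

Verification:
- Bob (knight) says "Victor and I are different types" - this is TRUE because Bob is a knight and Victor is a knave.
- Victor (knave) says "Bob is a knave" - this is FALSE (a lie) because Bob is a knight.
- Paul (knave) says "Bob is a liar" - this is FALSE (a lie) because Bob is a knight.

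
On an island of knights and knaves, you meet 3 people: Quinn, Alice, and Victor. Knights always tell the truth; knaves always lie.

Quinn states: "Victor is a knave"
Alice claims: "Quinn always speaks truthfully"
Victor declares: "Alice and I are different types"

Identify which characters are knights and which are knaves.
Quinn is a knave.
Alice is a knave.
Victor is a knight.

Verification:
- Quinn (knave) says "Victor is a knave" - this is FALSE (a lie) because Victor is a knight.
- Alice (knave) says "Quinn always speaks truthfully" - this is FALSE (a lie) because Quinn is a knave.
- Victor (knight) says "Alice and I are different types" - this is TRUE because Victor is a knight and Alice is a knave.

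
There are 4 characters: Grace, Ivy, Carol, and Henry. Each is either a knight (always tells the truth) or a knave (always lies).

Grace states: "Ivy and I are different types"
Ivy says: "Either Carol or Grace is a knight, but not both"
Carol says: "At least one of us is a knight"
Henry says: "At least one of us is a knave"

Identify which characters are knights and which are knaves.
Grace is a knight.
Ivy is a knave.
Carol is a knight.
Henry is a knight.

Verification:
- Grace (knight) says "Ivy and I are different types" - this is TRUE because Grace is a knight and Ivy is a knave.
- Ivy (knave) says "Either Carol or Grace is a knight, but not both" - this is FALSE (a lie) because Carol is a knight and Grace is a knight.
- Carol (knight) says "At least one of us is a knight" - this is TRUE because Grace, Carol, and Henry are knights.
- Henry (knight) says "At least one of us is a knave" - this is TRUE because Ivy is a knave.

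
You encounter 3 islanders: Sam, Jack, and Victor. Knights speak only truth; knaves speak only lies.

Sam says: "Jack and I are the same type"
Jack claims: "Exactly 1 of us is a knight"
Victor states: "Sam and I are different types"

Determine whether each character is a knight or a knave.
Sam is a knave.
Jack is a knight.
Victor is a knave.

Verification:
- Sam (knave) says "Jack and I are the same type" - this is FALSE (a lie) because Sam is a knave and Jack is a knight.
- Jack (knight) says "Exactly 1 of us is a knight" - this is TRUE because there are 1 knights.
- Victor (knave) says "Sam and I are different types" - this is FALSE (a lie) because Victor is a knave and Sam is a knave.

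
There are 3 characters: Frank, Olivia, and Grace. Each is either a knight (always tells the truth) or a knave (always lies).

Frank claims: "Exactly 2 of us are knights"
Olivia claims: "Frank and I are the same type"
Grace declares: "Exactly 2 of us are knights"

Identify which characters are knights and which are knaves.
Frank is a knight.
Olivia is a knave.
Grace is a knight.

Verification:
- Frank (knight) says "Exactly 2 of us are knights" - this is TRUE because there are 2 knights.
- Olivia (knave) says "Frank and I are the same type" - this is FALSE (a lie) because Olivia is a knave and Frank is a knight.
- Grace (knight) says "Exactly 2 of us are knights" - this is TRUE because there are 2 knights.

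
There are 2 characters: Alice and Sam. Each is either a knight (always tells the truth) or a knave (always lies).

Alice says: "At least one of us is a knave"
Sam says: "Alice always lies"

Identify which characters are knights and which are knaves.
Alice is a knight.
Sam is a knave.

Verification:
- Alice (knight) says "At least one of us is a knave" - this is TRUE because Sam is a knave.
- Sam (knave) says "Alice always lies" - this is FALSE (a lie) because Alice is a knight.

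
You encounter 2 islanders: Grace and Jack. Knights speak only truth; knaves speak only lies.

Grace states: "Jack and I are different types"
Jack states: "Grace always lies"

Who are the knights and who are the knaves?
Grace is a knight.
Jack is a knave.

Verification:
- Grace (knight) says "Jack and I are different types" - this is TRUE because Grace is a knight and Jack is a knave.
- Jack (knave) says "Grace always lies" - this is FALSE (a lie) because Grace is a knight.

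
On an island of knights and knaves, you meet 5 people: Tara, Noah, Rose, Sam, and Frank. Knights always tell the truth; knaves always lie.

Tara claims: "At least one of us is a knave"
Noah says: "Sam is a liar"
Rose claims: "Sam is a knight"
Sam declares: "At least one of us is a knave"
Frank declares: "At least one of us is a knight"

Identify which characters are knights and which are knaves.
Tara is a knight.
Noah is a knave.
Rose is a knight.
Sam is a knight.
Frank is a knight.

Verification:
- Tara (knight) says "At least one of us is a knave" - this is TRUE because Noah is a knave.
- Noah (knave) says "Sam is a liar" - this is FALSE (a lie) because Sam is a knight.
- Rose (knight) says "Sam is a knight" - this is TRUE because Sam is a knight.
- Sam (knight) says "At least one of us is a knave" - this is TRUE because Noah is a knave.
- Frank (knight) says "At least one of us is a knight" - this is TRUE because Tara, Rose, Sam, and Frank are knights.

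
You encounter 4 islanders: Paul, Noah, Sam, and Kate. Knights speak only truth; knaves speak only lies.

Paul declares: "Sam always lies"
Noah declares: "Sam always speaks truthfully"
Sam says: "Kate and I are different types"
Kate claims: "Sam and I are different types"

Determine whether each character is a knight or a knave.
Paul is a knight.
Noah is a knave.
Sam is a knave.
Kate is a knave.

Verification:
- Paul (knight) says "Sam always lies" - this is TRUE because Sam is a knave.
- Noah (knave) says "Sam always speaks truthfully" - this is FALSE (a lie) because Sam is a knave.
- Sam (knave) says "Kate and I are different types" - this is FALSE (a lie) because Sam is a knave and Kate is a knave.
- Kate (knave) says "Sam and I are different types" - this is FALSE (a lie) because Kate is a knave and Sam is a knave.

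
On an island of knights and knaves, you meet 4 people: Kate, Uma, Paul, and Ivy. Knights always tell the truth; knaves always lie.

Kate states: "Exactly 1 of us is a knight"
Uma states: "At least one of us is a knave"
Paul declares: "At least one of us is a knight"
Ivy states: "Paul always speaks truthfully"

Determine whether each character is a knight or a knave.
Kate is a knave.
Uma is a knight.
Paul is a knight.
Ivy is a knight.

Verification:
- Kate (knave) says "Exactly 1 of us is a knight" - this is FALSE (a lie) because there are 3 knights.
- Uma (knight) says "At least one of us is a knave" - this is TRUE because Kate is a knave.
- Paul (knight) says "At least one of us is a knight" - this is TRUE because Uma, Paul, and Ivy are knights.
- Ivy (knight) says "Paul always speaks truthfully" - this is TRUE because Paul is a knight.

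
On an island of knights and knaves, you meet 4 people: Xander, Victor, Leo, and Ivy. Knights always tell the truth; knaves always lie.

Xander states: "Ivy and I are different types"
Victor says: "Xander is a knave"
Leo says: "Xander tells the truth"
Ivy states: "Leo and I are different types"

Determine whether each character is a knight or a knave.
Xander is a knave.
Victor is a knight.
Leo is a knave.
Ivy is a knave.

Verification:
- Xander (knave) says "Ivy and I are different types" - this is FALSE (a lie) because Xander is a knave and Ivy is a knave.
- Victor (knight) says "Xander is a knave" - this is TRUE because Xander is a knave.
- Leo (knave) says "Xander tells the truth" - this is FALSE (a lie) because Xander is a knave.
- Ivy (knave) says "Leo and I are different types" - this is FALSE (a lie) because Ivy is a knave and Leo is a knave.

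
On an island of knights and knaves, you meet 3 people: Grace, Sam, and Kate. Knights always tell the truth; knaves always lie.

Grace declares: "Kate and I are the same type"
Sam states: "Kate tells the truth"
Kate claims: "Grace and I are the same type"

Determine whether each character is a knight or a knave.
Grace is a knight.
Sam is a knight.
Kate is a knight.

Verification:
- Grace (knight) says "Kate and I are the same type" - this is TRUE because Grace is a knight and Kate is a knight.
- Sam (knight) says "Kate tells the truth" - this is TRUE because Kate is a knight.
- Kate (knight) says "Grace and I are the same type" - this is TRUE because Kate is a knight and Grace is a knight.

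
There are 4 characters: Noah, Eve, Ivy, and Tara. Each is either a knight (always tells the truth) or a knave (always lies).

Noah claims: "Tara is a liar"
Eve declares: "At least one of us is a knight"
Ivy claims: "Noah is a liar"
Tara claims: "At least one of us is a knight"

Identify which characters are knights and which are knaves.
Noah is a knave.
Eve is a knight.
Ivy is a knight.
Tara is a knight.

Verification:
- Noah (knave) says "Tara is a liar" - this is FALSE (a lie) because Tara is a knight.
- Eve (knight) says "At least one of us is a knight" - this is TRUE because Eve, Ivy, and Tara are knights.
- Ivy (knight) says "Noah is a liar" - this is TRUE because Noah is a knave.
- Tara (knight) says "At least one of us is a knight" - this is TRUE because Eve, Ivy, and Tara are knights.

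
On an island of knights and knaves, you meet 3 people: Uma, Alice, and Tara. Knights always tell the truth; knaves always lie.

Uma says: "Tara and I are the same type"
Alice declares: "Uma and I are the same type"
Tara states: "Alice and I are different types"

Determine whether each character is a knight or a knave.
Uma is a knight.
Alice is a knave.
Tara is a knight.

Verification:
- Uma (knight) says "Tara and I are the same type" - this is TRUE because Uma is a knight and Tara is a knight.
- Alice (knave) says "Uma and I are the same type" - this is FALSE (a lie) because Alice is a knave and Uma is a knight.
- Tara (knight) says "Alice and I are different types" - this is TRUE because Tara is a knight and Alice is a knave.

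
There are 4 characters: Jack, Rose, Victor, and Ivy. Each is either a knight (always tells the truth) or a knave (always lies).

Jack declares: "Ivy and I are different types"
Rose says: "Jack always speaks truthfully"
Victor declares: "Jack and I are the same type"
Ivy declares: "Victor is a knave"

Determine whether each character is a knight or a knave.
Jack is a knight.
Rose is a knight.
Victor is a knight.
Ivy is a knave.

Verification:
- Jack (knight) says "Ivy and I are different types" - this is TRUE because Jack is a knight and Ivy is a knave.
- Rose (knight) says "Jack always speaks truthfully" - this is TRUE because Jack is a knight.
- Victor (knight) says "Jack and I are the same type" - this is TRUE because Victor is a knight and Jack is a knight.
- Ivy (knave) says "Victor is a knave" - this is FALSE (a lie) because Victor is a knight.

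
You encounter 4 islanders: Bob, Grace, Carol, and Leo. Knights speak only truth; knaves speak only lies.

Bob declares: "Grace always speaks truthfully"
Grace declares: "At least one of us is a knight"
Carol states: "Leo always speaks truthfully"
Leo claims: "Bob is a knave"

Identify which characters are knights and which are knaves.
Bob is a knight.
Grace is a knight.
Carol is a knave.
Leo is a knave.

Verification:
- Bob (knight) says "Grace always speaks truthfully" - this is TRUE because Grace is a knight.
- Grace (knight) says "At least one of us is a knight" - this is TRUE because Bob and Grace are knights.
- Carol (knave) says "Leo always speaks truthfully" - this is FALSE (a lie) because Leo is a knave.
- Leo (knave) says "Bob is a knave" - this is FALSE (a lie) because Bob is a knight.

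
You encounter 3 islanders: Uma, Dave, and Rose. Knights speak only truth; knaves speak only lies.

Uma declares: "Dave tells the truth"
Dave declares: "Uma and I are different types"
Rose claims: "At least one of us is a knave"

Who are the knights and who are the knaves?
Uma is a knave.
Dave is a knave.
Rose is a knight.

Verification:
- Uma (knave) says "Dave tells the truth" - this is FALSE (a lie) because Dave is a knave.
- Dave (knave) says "Uma and I are different types" - this is FALSE (a lie) because Dave is a knave and Uma is a knave.
- Rose (knight) says "At least one of us is a knave" - this is TRUE because Uma and Dave are knaves.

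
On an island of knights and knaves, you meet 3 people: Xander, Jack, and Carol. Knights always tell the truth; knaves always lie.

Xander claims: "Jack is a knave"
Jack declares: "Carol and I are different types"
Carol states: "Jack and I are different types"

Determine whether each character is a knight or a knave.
Xander is a knight.
Jack is a knave.
Carol is a knave.

Verification:
- Xander (knight) says "Jack is a knave" - this is TRUE because Jack is a knave.
- Jack (knave) says "Carol and I are different types" - this is FALSE (a lie) because Jack is a knave and Carol is a knave.
- Carol (knave) says "Jack and I are different types" - this is FALSE (a lie) because Carol is a knave and Jack is a knave.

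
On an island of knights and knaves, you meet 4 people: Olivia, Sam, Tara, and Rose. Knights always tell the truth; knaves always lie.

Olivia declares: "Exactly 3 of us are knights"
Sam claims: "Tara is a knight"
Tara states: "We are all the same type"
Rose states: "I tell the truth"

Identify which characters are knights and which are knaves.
Olivia is a knave.
Sam is a knave.
Tara is a knave.
Rose is a knight.

Verification:
- Olivia (knave) says "Exactly 3 of us are knights" - this is FALSE (a lie) because there are 1 knights.
- Sam (knave) says "Tara is a knight" - this is FALSE (a lie) because Tara is a knave.
- Tara (knave) says "We are all the same type" - this is FALSE (a lie) because Rose is a knight and Olivia, Sam, and Tara are knaves.
- Rose (knight) says "I tell the truth" - this is TRUE because Rose is a knight.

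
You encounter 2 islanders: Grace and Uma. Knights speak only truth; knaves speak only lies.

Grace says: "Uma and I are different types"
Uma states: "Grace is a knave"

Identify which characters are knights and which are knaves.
Grace is a knight.
Uma is a knave.

Verification:
- Grace (knight) says "Uma and I are different types" - this is TRUE because Grace is a knight and Uma is a knave.
- Uma (knave) says "Grace is a knave" - this is FALSE (a lie) because Grace is a knight.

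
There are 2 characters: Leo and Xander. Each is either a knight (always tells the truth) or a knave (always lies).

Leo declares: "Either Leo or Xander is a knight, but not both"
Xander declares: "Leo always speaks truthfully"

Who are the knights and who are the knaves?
Leo is a knave.
Xander is a knave.

Verification:
- Leo (knave) says "Either Leo or Xander is a knight, but not both" - this is FALSE (a lie) because Leo is a knave and Xander is a knave.
- Xander (knave) says "Leo always speaks truthfully" - this is FALSE (a lie) because Leo is a knave.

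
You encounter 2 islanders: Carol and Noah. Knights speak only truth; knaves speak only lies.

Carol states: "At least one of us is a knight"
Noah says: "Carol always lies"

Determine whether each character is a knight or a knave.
Carol is a knight.
Noah is a knave.

Verification:
- Carol (knight) says "At least one of us is a knight" - this is TRUE because Carol is a knight.
- Noah (knave) says "Carol always lies" - this is FALSE (a lie) because Carol is a knight.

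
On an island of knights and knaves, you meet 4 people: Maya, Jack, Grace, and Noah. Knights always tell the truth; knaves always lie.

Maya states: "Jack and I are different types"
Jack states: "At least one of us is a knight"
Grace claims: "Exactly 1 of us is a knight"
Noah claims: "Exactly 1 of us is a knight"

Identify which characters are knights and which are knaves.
Maya is a knave.
Jack is a knave.
Grace is a knave.
Noah is a knave.

Verification:
- Maya (knave) says "Jack and I are different types" - this is FALSE (a lie) because Maya is a knave and Jack is a knave.
- Jack (knave) says "At least one of us is a knight" - this is FALSE (a lie) because no one is a knight.
- Grace (knave) says "Exactly 1 of us is a knight" - this is FALSE (a lie) because there are 0 knights.
- Noah (knave) says "Exactly 1 of us is a knight" - this is FALSE (a lie) because there are 0 knights.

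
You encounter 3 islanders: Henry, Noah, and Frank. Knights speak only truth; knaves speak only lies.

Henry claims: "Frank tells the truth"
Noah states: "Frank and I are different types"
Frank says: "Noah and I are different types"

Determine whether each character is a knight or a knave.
Henry is a knave.
Noah is a knave.
Frank is a knave.

Verification:
- Henry (knave) says "Frank tells the truth" - this is FALSE (a lie) because Frank is a knave.
- Noah (knave) says "Frank and I are different types" - this is FALSE (a lie) because Noah is a knave and Frank is a knave.
- Frank (knave) says "Noah and I are different types" - this is FALSE (a lie) because Frank is a knave and Noah is a knave.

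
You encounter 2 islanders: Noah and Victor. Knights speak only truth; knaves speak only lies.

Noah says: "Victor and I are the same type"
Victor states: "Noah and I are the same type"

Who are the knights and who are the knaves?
Noah is a knight.
Victor is a knight.

Verification:
- Noah (knight) says "Victor and I are the same type" - this is TRUE because Noah is a knight and Victor is a knight.
- Victor (knight) says "Noah and I are the same type" - this is TRUE because Victor is a knight and Noah is a knight.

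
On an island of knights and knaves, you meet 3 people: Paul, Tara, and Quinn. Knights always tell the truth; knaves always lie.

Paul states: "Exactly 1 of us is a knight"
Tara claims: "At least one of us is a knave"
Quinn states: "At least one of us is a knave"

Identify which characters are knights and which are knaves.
Paul is a knave.
Tara is a knight.
Quinn is a knight.

Verification:
- Paul (knave) says "Exactly 1 of us is a knight" - this is FALSE (a lie) because there are 2 knights.
- Tara (knight) says "At least one of us is a knave" - this is TRUE because Paul is a knave.
- Quinn (knight) says "At least one of us is a knave" - this is TRUE because Paul is a knave.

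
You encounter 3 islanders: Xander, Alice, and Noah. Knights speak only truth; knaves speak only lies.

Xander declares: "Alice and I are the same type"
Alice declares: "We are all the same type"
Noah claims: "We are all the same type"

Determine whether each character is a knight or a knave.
Xander is a knight.
Alice is a knight.
Noah is a knight.

Verification:
- Xander (knight) says "Alice and I are the same type" - this is TRUE because Xander is a knight and Alice is a knight.
- Alice (knight) says "We are all the same type" - this is TRUE because Xander, Alice, and Noah are knights.
- Noah (knight) says "We are all the same type" - this is TRUE because Xander, Alice, and Noah are knights.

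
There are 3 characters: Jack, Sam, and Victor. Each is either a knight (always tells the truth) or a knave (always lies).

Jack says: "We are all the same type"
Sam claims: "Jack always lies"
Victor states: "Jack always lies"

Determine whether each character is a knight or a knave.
Jack is a knave.
Sam is a knight.
Victor is a knight.

Verification:
- Jack (knave) says "We are all the same type" - this is FALSE (a lie) because Sam and Victor are knights and Jack is a knave.
- Sam (knight) says "Jack always lies" - this is TRUE because Jack is a knave.
- Victor (knight) says "Jack always lies" - this is TRUE because Jack is a knave.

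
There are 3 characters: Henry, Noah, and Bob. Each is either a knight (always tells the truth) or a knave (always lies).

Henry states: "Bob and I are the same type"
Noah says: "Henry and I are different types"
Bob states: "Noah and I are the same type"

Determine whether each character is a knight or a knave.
Henry is a knave.
Noah is a knight.
Bob is a knight.

Verification:
- Henry (knave) says "Bob and I are the same type" - this is FALSE (a lie) because Henry is a knave and Bob is a knight.
- Noah (knight) says "Henry and I are different types" - this is TRUE because Noah is a knight and Henry is a knave.
- Bob (knight) says "Noah and I are the same type" - this is TRUE because Bob is a knight and Noah is a knight.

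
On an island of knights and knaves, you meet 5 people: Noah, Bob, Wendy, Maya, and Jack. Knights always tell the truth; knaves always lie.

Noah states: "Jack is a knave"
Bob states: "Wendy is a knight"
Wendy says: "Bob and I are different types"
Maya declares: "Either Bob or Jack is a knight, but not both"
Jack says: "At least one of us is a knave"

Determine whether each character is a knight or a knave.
Noah is a knave.
Bob is a knave.
Wendy is a knave.
Maya is a knight.
Jack is a knight.

Verification:
- Noah (knave) says "Jack is a knave" - this is FALSE (a lie) because Jack is a knight.
- Bob (knave) says "Wendy is a knight" - this is FALSE (a lie) because Wendy is a knave.
- Wendy (knave) says "Bob and I are different types" - this is FALSE (a lie) because Wendy is a knave and Bob is a knave.
- Maya (knight) says "Either Bob or Jack is a knight, but not both" - this is TRUE because Bob is a knave and Jack is a knight.
- Jack (knight) says "At least one of us is a knave" - this is TRUE because Noah, Bob, and Wendy are knaves.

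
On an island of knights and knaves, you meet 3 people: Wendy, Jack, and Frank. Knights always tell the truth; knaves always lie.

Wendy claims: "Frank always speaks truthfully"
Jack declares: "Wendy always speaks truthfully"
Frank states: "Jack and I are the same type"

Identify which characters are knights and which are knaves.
Wendy is a knight.
Jack is a knight.
Frank is a knight.

Verification:
- Wendy (knight) says "Frank always speaks truthfully" - this is TRUE because Frank is a knight.
- Jack (knight) says "Wendy always speaks truthfully" - this is TRUE because Wendy is a knight.
- Frank (knight) says "Jack and I are the same type" - this is TRUE because Frank is a knight and Jack is a knight.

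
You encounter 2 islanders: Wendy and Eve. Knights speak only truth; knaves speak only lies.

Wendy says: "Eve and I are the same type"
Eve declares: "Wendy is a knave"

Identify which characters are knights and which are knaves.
Wendy is a knave.
Eve is a knight.

Verification:
- Wendy (knave) says "Eve and I are the same type" - this is FALSE (a lie) because Wendy is a knave and Eve is a knight.
- Eve (knight) says "Wendy is a knave" - this is TRUE because Wendy is a knave.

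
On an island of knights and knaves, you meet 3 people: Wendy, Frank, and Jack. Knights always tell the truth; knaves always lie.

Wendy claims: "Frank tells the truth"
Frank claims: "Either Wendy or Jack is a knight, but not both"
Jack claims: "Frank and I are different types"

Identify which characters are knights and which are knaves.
Wendy is a knave.
Frank is a knave.
Jack is a knave.

Verification:
- Wendy (knave) says "Frank tells the truth" - this is FALSE (a lie) because Frank is a knave.
- Frank (knave) says "Either Wendy or Jack is a knight, but not both" - this is FALSE (a lie) because Wendy is a knave and Jack is a knave.
- Jack (knave) says "Frank and I are different types" - this is FALSE (a lie) because Jack is a knave and Frank is a knave.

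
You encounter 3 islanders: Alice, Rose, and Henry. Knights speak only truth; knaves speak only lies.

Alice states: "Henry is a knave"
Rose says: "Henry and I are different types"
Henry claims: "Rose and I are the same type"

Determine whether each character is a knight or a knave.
Alice is a knight.
Rose is a knight.
Henry is a knave.

Verification:
- Alice (knight) says "Henry is a knave" - this is TRUE because Henry is a knave.
- Rose (knight) says "Henry and I are different types" - this is TRUE because Rose is a knight and Henry is a knave.
- Henry (knave) says "Rose and I are the same type" - this is FALSE (a lie) because Henry is a knave and Rose is a knight.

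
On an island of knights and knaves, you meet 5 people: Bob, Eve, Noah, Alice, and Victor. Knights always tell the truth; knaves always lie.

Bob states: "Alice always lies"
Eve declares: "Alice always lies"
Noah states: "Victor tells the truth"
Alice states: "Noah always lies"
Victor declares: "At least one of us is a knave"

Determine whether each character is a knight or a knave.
Bob is a knight.
Eve is a knight.
Noah is a knight.
Alice is a knave.
Victor is a knight.

Verification:
- Bob (knight) says "Alice always lies" - this is TRUE because Alice is a knave.
- Eve (knight) says "Alice always lies" - this is TRUE because Alice is a knave.
- Noah (knight) says "Victor tells the truth" - this is TRUE because Victor is a knight.
- Alice (knave) says "Noah always lies" - this is FALSE (a lie) because Noah is a knight.
- Victor (knight) says "At least one of us is a knave" - this is TRUE because Alice is a knave.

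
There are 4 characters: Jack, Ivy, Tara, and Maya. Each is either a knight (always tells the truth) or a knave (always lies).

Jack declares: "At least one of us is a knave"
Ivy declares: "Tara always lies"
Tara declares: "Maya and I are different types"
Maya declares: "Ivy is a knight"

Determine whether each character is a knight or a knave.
Jack is a knight.
Ivy is a knave.
Tara is a knight.
Maya is a knave.

Verification:
- Jack (knight) says "At least one of us is a knave" - this is TRUE because Ivy and Maya are knaves.
- Ivy (knave) says "Tara always lies" - this is FALSE (a lie) because Tara is a knight.
- Tara (knight) says "Maya and I are different types" - this is TRUE because Tara is a knight and Maya is a knave.
- Maya (knave) says "Ivy is a knight" - this is FALSE (a lie) because Ivy is a knave.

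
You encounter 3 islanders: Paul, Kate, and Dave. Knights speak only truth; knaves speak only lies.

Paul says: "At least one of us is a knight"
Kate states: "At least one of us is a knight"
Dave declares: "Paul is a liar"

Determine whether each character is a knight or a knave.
Paul is a knight.
Kate is a knight.
Dave is a knave.

Verification:
- Paul (knight) says "At least one of us is a knight" - this is TRUE because Paul and Kate are knights.
- Kate (knight) says "At least one of us is a knight" - this is TRUE because Paul and Kate are knights.
- Dave (knave) says "Paul is a liar" - this is FALSE (a lie) because Paul is a knight.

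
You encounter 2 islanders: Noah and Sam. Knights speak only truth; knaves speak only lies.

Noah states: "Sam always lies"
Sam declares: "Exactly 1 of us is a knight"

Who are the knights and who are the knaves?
Noah is a knave.
Sam is a knight.

Verification:
- Noah (knave) says "Sam always lies" - this is FALSE (a lie) because Sam is a knight.
- Sam (knight) says "Exactly 1 of us is a knight" - this is TRUE because there are 1 knights.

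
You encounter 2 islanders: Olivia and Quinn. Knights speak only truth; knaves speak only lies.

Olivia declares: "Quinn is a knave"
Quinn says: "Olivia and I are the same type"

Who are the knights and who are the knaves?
Olivia is a knight.
Quinn is a knave.

Verification:
- Olivia (knight) says "Quinn is a knave" - this is TRUE because Quinn is a knave.
- Quinn (knave) says "Olivia and I are the same type" - this is FALSE (a lie) because Quinn is a knave and Olivia is a knight.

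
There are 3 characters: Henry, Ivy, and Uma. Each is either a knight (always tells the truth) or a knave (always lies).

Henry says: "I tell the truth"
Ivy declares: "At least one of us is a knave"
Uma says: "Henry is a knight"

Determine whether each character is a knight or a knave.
Henry is a knave.
Ivy is a knight.
Uma is a knave.

Verification:
- Henry (knave) says "I tell the truth" - this is FALSE (a lie) because Henry is a knave.
- Ivy (knight) says "At least one of us is a knave" - this is TRUE because Henry and Uma are knaves.
- Uma (knave) says "Henry is a knight" - this is FALSE (a lie) because Henry is a knave.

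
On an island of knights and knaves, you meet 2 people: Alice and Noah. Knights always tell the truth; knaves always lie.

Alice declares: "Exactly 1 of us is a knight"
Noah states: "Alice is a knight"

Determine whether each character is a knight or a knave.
Alice is a knave.
Noah is a knave.

Verification:
- Alice (knave) says "Exactly 1 of us is a knight" - this is FALSE (a lie) because there are 0 knights.
- Noah (knave) says "Alice is a knight" - this is FALSE (a lie) because Alice is a knave.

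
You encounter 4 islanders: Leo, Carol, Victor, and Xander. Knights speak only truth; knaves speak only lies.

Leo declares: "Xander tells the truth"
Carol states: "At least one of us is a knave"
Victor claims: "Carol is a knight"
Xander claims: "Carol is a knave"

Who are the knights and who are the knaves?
Leo is a knave.
Carol is a knight.
Victor is a knight.
Xander is a knave.

Verification:
- Leo (knave) says "Xander tells the truth" - this is FALSE (a lie) because Xander is a knave.
- Carol (knight) says "At least one of us is a knave" - this is TRUE because Leo and Xander are knaves.
- Victor (knight) says "Carol is a knight" - this is TRUE because Carol is a knight.
- Xander (knave) says "Carol is a knave" - this is FALSE (a lie) because Carol is a knight.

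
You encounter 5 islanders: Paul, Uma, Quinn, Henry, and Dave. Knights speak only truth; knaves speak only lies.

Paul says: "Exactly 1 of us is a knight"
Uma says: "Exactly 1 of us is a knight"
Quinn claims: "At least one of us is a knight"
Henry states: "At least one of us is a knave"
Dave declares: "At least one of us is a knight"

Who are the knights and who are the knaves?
Paul is a knave.
Uma is a knave.
Quinn is a knight.
Henry is a knight.
Dave is a knight.

Verification:
- Paul (knave) says "Exactly 1 of us is a knight" - this is FALSE (a lie) because there are 3 knights.
- Uma (knave) says "Exactly 1 of us is a knight" - this is FALSE (a lie) because there are 3 knights.
- Quinn (knight) says "At least one of us is a knight" - this is TRUE because Quinn, Henry, and Dave are knights.
- Henry (knight) says "At least one of us is a knave" - this is TRUE because Paul and Uma are knaves.
- Dave (knight) says "At least one of us is a knight" - this is TRUE because Quinn, Henry, and Dave are knights.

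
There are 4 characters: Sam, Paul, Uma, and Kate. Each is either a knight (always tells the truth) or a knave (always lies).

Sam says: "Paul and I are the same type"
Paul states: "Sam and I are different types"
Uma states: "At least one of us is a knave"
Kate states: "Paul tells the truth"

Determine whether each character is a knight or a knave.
Sam is a knave.
Paul is a knight.
Uma is a knight.
Kate is a knight.

Verification:
- Sam (knave) says "Paul and I are the same type" - this is FALSE (a lie) because Sam is a knave and Paul is a knight.
- Paul (knight) says "Sam and I are different types" - this is TRUE because Paul is a knight and Sam is a knave.
- Uma (knight) says "At least one of us is a knave" - this is TRUE because Sam is a knave.
- Kate (knight) says "Paul tells the truth" - this is TRUE because Paul is a knight.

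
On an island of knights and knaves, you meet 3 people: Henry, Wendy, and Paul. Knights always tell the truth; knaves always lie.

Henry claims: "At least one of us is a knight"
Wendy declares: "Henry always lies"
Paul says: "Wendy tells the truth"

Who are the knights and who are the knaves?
Henry is a knight.
Wendy is a knave.
Paul is a knave.

Verification:
- Henry (knight) says "At least one of us is a knight" - this is TRUE because Henry is a knight.
- Wendy (knave) says "Henry always lies" - this is FALSE (a lie) because Henry is a knight.
- Paul (knave) says "Wendy tells the truth" - this is FALSE (a lie) because Wendy is a knave.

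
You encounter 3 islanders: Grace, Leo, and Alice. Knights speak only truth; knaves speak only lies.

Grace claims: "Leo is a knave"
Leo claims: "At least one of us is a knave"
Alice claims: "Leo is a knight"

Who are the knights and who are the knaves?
Grace is a knave.
Leo is a knight.
Alice is a knight.

Verification:
- Grace (knave) says "Leo is a knave" - this is FALSE (a lie) because Leo is a knight.
- Leo (knight) says "At least one of us is a knave" - this is TRUE because Grace is a knave.
- Alice (knight) says "Leo is a knight" - this is TRUE because Leo is a knight.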